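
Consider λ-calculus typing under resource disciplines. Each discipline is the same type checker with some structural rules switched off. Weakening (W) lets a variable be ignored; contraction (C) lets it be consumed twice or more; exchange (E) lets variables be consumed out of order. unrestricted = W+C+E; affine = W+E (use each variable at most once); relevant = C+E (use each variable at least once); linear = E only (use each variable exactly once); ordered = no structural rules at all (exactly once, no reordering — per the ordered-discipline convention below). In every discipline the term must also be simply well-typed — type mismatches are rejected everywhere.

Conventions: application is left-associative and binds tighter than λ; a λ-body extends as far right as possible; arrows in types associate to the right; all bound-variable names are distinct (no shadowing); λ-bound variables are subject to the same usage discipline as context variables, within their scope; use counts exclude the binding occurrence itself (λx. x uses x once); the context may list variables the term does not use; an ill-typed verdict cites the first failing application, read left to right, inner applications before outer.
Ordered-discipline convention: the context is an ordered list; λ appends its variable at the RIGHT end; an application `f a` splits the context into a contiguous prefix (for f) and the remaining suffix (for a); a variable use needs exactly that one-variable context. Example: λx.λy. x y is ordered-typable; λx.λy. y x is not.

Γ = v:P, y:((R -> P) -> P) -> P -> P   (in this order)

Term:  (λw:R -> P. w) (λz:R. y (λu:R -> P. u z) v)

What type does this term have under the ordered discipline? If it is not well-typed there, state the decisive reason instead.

not well-typed under ordered — no contiguous prefix/suffix split fits w, y, u, z, v
counts: v: 1×; y: 1×; w (λ-bound): 1×; z (λ-bound): 1×; u (λ-bound): 1×
uses in reading order: w, y, u, z, v
typing: ✓ — R -> P
per-discipline verdicts: ordered ✗ · linear ✓ · affine ✓ · relevant ✓ · unrestricted ✓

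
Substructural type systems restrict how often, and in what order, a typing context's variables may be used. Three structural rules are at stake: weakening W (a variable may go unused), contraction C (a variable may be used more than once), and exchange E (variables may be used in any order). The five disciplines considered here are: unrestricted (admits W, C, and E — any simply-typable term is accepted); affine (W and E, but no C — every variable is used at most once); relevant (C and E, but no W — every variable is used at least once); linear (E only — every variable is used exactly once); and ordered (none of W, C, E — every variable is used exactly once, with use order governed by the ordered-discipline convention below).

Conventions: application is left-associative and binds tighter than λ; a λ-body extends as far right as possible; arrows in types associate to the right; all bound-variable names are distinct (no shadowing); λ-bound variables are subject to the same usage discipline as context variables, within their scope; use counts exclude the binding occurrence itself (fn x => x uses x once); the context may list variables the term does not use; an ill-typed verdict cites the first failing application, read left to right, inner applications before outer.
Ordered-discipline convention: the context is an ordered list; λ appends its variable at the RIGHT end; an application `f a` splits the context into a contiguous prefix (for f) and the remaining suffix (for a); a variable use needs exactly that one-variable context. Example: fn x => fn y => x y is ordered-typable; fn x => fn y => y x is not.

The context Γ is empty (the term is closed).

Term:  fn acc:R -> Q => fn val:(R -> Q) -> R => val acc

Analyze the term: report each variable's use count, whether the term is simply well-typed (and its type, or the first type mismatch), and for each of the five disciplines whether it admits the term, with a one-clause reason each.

counts: acc [bound]: 1×; val [bound]: 1×
left-to-right use order: val, acc
typing: the term checks, with type (R -> Q) -> ((R -> Q) -> R) -> R
ordered: ✗, needs exchange: uses follow val, acc
linear: ✓, acc, val: one use apiece
affine: ✓, at most one use each (acc, val)
relevant: ✓, at least one use each (acc, val)
unrestricted: ✓, well-typed at (R -> Q) -> ((R -> Q) -> R) -> R; no restrictions here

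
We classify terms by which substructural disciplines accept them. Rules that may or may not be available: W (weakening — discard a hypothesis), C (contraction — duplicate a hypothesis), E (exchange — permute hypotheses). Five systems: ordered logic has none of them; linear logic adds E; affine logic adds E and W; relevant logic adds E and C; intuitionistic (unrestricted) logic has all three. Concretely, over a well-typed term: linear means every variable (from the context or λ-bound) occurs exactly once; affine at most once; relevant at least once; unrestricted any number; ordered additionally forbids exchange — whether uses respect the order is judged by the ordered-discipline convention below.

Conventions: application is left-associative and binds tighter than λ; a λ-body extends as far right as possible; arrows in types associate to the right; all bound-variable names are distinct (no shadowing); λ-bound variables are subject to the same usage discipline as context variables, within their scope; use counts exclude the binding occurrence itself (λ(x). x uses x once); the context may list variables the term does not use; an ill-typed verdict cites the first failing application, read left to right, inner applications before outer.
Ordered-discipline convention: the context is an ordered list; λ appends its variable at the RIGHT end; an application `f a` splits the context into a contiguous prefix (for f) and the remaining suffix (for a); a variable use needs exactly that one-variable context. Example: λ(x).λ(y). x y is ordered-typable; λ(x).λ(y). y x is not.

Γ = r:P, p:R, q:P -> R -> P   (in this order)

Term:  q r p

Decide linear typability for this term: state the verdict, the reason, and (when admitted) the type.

yes — each of r, p, q used exactly once; term : P
variable uses: r ×1; p ×1; q ×1
left-to-right use order: q, r, p
typing: ✓ — P
summary: ordered ✗; linear ✓; affine ✓; relevant ✓; unrestricted ✓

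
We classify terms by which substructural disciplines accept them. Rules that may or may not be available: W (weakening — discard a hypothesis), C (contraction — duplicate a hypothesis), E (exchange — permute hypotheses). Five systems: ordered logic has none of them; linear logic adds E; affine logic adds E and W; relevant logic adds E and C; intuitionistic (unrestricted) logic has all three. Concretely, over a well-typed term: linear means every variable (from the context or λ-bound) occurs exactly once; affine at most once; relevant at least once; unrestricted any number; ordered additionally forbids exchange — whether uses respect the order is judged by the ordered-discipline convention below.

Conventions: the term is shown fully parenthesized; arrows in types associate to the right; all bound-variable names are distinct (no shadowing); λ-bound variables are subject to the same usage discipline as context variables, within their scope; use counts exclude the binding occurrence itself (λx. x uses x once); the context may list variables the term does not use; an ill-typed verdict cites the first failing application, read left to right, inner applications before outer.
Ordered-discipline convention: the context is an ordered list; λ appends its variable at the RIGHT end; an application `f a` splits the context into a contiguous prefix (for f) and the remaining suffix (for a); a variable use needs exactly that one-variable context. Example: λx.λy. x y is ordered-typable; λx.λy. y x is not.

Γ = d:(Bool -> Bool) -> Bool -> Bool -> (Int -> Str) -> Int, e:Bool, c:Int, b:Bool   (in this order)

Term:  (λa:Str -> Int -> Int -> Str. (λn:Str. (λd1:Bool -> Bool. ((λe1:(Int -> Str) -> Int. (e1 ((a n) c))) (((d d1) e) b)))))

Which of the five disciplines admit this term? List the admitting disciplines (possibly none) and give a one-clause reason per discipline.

accepted by: linear, affine, relevant, unrestricted
use counts: d: 1, e: 1, c: 1, b: 1, a [bound]: 1, n [bound]: 1, d1 [bound]: 1, e1 [bound]: 1
use order (left to right): e1, a, n, c, d, d1, e, b
typing: the term checks, with type (Str -> Int -> Int -> Str) -> Str -> (Bool -> Bool) -> Int
ordered: ✗, needs exchange: uses follow e1, a, n, c, d, d1, e, b
linear: ✓, single use per variable (d, e, c, b, a, n, d1, e1)
affine: ✓, no duplicate uses among d, e, c, b, a, n, d1, e1
relevant: ✓, none of d, e, c, b, a, n, d1, e1 goes unused
unrestricted: ✓, well-typed at (Str -> Int -> Int -> Str) -> Str -> (Bool -> Bool) -> Int; no restrictions here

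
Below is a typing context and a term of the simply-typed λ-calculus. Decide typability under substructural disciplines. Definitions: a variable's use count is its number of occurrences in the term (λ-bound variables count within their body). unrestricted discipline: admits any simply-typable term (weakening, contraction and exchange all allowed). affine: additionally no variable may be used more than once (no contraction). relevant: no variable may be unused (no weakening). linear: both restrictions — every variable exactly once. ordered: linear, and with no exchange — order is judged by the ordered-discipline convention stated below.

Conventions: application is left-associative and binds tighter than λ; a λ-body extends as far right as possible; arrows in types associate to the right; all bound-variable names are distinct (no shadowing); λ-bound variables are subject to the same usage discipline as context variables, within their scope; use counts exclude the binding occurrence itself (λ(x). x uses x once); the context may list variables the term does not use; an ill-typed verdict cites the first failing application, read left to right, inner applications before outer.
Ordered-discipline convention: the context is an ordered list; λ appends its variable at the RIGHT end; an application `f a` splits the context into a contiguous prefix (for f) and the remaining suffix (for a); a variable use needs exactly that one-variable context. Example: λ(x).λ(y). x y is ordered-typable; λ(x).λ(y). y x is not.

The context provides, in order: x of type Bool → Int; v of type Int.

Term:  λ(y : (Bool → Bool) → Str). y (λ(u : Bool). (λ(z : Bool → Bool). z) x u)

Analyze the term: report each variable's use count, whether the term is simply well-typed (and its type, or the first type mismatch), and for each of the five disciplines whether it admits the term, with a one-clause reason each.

counts: x ×1; v ×0; y (λ-bound) ×1; u (λ-bound) ×1; z (λ-bound) ×1
uses in reading order: y, z, x, u
typing: ill-typed: an application expects Bool → Bool but receives Bool → Int
ordered ✗ (a type mismatch blocks all five)
linear ✗ (the type mismatch rejects it)
affine ✗ (not simply typable)
relevant ✗ (fails simple typing)
unrestricted ✗ (a type mismatch blocks all five)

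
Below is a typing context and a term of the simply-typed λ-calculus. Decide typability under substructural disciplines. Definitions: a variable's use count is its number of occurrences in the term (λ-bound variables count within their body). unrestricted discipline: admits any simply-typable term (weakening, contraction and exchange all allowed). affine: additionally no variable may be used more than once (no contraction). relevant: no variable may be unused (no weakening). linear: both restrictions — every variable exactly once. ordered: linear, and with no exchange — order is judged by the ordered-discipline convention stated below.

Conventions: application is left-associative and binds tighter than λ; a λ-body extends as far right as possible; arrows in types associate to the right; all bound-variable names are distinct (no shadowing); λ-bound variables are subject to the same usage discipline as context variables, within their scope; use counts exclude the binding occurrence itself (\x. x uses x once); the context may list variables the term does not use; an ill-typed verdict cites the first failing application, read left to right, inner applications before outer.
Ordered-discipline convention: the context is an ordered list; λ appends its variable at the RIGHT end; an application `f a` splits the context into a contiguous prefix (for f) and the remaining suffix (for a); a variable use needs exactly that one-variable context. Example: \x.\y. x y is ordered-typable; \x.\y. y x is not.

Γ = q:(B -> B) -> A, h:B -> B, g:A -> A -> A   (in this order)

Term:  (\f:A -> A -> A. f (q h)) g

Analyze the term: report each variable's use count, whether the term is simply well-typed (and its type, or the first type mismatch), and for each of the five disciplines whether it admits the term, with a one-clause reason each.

variable uses: q: 1×; h: 1×; g: 1×; f (bound): 1×
uses in reading order: f, q, h, g
typing: the term checks, with type A -> A
ordered: ✗, needs exchange: uses follow f, q, h, g
linear: ✓, each of q, h, g, f used exactly once
affine: ✓, q, h, g, f: no repeats, contraction unneeded
relevant: ✓, at least one use each (q, h, g, f)
unrestricted: ✓, well-typed at A -> A; no restrictions here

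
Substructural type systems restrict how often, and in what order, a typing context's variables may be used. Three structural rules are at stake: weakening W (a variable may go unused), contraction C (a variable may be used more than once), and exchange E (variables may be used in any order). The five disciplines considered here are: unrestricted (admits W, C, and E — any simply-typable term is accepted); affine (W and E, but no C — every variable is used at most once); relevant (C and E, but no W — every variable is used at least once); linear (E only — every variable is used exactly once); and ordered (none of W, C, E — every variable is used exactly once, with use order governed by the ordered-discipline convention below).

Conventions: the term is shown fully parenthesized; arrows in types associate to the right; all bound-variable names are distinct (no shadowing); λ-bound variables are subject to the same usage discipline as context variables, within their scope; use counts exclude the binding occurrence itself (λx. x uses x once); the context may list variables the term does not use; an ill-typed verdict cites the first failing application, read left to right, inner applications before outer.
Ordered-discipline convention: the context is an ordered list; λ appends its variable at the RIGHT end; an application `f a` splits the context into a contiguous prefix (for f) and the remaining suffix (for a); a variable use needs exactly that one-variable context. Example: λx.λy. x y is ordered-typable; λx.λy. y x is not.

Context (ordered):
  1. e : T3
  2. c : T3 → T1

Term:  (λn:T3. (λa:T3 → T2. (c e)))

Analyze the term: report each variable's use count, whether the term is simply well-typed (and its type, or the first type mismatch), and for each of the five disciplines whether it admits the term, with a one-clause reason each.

variable uses: e: 1, c: 1, n (bound): 0, a (bound): 0
order of uses: c, e
typing: well-typed at T3 → (T3 → T2) → T1
ordered ✗ (n, a never used (weakening))
linear ✗ (n, a never used (weakening))
affine ✓ (no duplicate uses among e, c, n, a)
relevant ✗ (n, a never used (weakening))
unrestricted ✓ (type-checks (T3 → (T3 → T2) → T1) and nothing is barred)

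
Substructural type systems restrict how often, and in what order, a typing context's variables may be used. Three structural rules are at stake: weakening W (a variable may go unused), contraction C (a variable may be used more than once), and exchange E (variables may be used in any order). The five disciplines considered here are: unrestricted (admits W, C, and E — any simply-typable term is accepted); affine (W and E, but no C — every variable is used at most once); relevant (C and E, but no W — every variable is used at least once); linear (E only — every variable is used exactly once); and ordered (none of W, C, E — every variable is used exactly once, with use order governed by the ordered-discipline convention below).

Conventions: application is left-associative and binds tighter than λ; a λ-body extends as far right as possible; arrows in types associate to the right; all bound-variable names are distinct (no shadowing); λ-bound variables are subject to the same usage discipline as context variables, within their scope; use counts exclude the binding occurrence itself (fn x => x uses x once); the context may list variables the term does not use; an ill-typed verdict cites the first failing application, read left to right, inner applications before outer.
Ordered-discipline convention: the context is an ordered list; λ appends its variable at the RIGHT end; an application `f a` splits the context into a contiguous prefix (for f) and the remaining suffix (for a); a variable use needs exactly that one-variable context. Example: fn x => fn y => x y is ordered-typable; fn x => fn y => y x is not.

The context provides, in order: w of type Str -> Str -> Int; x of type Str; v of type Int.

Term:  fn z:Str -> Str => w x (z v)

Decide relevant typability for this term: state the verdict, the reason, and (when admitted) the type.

no — the type mismatch rejects it
variable uses: w ×1; x ×1; v ×1; z (bound) ×1
uses in reading order: w, x, z, v
typing: ill-typed: an application expects Str but receives Int
all disciplines: ordered ✗ · linear ✗ · affine ✗ · relevant ✗ · unrestricted ✗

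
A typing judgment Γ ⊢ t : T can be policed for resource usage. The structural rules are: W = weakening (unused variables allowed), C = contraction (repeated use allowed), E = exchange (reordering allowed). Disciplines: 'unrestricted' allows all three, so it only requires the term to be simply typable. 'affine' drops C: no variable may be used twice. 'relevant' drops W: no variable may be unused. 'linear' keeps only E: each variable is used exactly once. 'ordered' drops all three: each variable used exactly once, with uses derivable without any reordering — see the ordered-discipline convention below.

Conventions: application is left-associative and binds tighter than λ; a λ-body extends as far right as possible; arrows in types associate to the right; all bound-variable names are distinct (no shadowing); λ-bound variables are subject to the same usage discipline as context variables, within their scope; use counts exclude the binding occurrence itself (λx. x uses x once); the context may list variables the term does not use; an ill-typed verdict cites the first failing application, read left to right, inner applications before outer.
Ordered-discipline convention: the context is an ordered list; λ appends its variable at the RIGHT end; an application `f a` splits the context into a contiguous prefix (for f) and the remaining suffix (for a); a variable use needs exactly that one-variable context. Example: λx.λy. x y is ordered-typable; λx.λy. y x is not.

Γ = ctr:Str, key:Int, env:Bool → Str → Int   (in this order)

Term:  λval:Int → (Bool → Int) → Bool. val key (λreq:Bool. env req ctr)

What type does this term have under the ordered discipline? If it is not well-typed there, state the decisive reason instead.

not well-typed under ordered — needs exchange: uses follow val, key, env, req, ctr
variable uses: ctr ×1, key ×1, env ×1, val [bound] ×1, req [bound] ×1
use order (left to right): val, key, env, req, ctr
typing: well-typed at (Int → (Bool → Int) → Bool) → Bool
all disciplines: ordered ✗; linear ✓; affine ✓; relevant ✓; unrestricted ✓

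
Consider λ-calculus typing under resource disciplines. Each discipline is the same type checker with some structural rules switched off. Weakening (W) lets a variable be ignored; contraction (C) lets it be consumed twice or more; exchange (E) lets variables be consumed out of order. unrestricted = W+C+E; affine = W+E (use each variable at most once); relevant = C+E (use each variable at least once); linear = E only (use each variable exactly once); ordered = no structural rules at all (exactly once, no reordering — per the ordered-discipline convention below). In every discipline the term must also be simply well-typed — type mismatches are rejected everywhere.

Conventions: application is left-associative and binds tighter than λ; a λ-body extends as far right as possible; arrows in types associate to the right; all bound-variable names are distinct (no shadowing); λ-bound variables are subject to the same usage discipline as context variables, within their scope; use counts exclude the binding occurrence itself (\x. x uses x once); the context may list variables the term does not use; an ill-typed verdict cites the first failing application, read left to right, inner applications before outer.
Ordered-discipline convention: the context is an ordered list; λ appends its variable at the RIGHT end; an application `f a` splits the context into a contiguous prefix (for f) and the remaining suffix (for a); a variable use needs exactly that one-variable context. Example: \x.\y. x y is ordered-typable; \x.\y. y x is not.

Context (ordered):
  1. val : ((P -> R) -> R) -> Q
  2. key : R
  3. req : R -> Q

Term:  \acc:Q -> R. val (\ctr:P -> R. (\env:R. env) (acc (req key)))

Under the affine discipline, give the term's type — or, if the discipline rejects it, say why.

term : (Q -> R) -> Q
use counts: val=1; key=1; req=1; acc (λ-bound)=1; ctr (λ-bound)=0; env (λ-bound)=1
uses in reading order: val, env, acc, req, key
typing: well-typed at (Q -> R) -> Q
summary: ordered ✗; linear ✗; affine ✓; relevant ✗; unrestricted ✓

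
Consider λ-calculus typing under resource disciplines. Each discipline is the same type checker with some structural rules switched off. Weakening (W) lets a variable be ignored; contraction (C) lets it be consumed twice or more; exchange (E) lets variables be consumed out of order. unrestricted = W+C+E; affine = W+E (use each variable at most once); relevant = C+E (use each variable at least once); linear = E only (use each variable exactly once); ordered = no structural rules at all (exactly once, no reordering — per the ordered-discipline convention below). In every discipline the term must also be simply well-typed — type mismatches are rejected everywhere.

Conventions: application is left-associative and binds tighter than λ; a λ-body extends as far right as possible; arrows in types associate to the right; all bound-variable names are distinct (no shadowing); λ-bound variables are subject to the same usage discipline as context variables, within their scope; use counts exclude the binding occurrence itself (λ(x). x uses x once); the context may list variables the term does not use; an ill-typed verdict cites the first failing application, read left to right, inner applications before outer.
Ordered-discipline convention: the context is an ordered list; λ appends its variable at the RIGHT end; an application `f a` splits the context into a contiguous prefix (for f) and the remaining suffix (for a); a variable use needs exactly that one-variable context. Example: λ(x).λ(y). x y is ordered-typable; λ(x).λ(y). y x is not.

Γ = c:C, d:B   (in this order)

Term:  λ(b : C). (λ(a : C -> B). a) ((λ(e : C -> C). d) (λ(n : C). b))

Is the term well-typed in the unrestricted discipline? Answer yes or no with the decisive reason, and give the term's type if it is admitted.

no — not simply typable
use counts: c: 0×; d: 1×; b [bound]: 1×; a [bound]: 1×; e [bound]: 0×; n [bound]: 0×
order of uses: a, d, b
typing: ill-typed: argument of type B where C -> B is required
all disciplines: ordered ✗ | linear ✗ | affine ✗ | relevant ✗ | unrestricted ✗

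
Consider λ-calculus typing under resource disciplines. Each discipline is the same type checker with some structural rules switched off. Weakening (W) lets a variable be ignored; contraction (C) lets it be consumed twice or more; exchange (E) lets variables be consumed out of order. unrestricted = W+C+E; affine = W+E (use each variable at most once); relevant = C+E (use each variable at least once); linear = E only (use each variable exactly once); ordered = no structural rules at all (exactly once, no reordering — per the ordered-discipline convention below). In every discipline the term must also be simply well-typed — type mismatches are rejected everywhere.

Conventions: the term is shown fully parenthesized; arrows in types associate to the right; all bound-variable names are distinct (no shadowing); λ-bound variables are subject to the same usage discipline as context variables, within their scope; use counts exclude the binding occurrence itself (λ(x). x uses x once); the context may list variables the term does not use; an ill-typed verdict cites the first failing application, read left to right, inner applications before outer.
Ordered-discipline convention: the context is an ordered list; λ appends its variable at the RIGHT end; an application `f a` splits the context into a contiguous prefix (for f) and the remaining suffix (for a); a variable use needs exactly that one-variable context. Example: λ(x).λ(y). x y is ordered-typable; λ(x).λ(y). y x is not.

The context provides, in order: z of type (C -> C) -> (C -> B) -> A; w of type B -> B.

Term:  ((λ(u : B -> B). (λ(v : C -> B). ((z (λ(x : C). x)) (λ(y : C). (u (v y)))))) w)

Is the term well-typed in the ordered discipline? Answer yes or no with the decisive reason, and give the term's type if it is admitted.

yes — z, w, u, v, x, y once each; derivable with no W/C/E; term : (C -> B) -> A
counts: z ×1; w ×1; u (bound) ×1; v (bound) ×1; x (bound) ×1; y (bound) ×1
order of uses: z, x, u, v, y, w
typing: well-typed — term : (C -> B) -> A
summary: ordered ✓; linear ✓; affine ✓; relevant ✓; unrestricted ✓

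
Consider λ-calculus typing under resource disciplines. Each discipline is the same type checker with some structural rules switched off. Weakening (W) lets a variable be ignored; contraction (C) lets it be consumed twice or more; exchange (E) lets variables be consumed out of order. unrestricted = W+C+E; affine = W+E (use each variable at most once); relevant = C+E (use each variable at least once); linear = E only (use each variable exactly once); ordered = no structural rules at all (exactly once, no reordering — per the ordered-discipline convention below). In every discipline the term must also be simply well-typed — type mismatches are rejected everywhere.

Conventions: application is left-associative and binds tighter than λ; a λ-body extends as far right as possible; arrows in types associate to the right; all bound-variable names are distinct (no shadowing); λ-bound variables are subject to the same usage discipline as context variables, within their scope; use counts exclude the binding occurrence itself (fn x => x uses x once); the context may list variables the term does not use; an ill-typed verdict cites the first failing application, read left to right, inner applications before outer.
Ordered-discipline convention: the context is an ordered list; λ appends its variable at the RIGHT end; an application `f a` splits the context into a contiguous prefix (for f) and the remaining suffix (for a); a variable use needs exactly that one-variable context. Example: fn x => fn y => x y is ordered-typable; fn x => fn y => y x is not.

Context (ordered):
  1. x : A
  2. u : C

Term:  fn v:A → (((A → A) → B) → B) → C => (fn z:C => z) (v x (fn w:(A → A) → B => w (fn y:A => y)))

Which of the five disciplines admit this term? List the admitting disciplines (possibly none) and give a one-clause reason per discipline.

accepted by: affine, unrestricted
counts: x: 1×, u: 0×, v (bound): 1×, z (bound): 1×, w (bound): 1×, y (bound): 1×
use order (left to right): z, v, x, w, y
typing: well-typed at (A → (((A → A) → B) → B) → C) → C
ordered: ✗ — needs weakening: u unused
linear: ✗ — needs weakening: u unused
affine: ✓ — at most one use each (x, u, v, z, w, y)
relevant: ✗ — needs weakening: u unused
unrestricted: ✓ — typability at (A → (((A → A) → B) → B) → C) → C is all that's needed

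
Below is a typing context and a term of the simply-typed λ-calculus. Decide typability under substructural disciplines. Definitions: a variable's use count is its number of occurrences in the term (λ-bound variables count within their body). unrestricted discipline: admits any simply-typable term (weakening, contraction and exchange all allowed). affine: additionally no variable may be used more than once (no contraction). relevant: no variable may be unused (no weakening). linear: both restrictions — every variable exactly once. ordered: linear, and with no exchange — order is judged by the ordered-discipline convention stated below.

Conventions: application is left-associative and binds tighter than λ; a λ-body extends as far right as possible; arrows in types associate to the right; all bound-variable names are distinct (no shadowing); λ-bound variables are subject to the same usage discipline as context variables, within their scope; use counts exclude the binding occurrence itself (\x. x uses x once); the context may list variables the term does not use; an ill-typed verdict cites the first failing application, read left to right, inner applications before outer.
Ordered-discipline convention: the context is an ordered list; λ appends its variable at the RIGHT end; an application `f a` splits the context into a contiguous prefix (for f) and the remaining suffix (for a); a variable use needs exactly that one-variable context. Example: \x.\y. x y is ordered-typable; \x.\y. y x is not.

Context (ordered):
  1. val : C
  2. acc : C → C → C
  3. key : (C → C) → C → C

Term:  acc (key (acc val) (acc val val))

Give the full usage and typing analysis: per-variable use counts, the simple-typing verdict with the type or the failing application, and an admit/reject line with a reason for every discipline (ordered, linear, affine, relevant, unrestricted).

variable uses: val: 3; acc: 3; key: 1
uses in reading order: acc, key, acc, val, acc, val, val
typing: the term checks, with type C → C
ordered ✗ (val ×3, acc ×3 used more than once (contraction))
linear ✗ (val ×3, acc ×3 used more than once (contraction))
affine ✗ (val ×3, acc ×3 used more than once (contraction))
relevant ✓ (none of val, acc, key goes unused)
unrestricted ✓ (typability at C → C is all that's needed)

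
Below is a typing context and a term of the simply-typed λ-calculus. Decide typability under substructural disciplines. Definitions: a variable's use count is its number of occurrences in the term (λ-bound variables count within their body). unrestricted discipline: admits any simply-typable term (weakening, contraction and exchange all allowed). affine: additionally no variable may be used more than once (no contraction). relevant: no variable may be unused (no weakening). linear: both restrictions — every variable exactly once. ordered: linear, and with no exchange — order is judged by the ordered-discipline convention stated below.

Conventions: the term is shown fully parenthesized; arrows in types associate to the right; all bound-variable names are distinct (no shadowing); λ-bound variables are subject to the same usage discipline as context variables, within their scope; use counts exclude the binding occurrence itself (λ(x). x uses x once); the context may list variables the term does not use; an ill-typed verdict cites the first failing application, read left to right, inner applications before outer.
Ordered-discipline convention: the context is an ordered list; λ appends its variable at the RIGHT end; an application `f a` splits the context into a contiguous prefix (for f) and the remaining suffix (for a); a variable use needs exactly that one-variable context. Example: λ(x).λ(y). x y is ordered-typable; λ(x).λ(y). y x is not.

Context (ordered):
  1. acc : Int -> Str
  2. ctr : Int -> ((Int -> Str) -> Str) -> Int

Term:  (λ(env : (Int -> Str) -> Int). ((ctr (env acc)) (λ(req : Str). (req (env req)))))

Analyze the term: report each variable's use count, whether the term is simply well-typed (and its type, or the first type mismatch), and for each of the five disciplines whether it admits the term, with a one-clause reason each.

variable uses: acc ×1, ctr ×1, env [bound] ×2, req [bound] ×2
use order (left to right): ctr, env, acc, req, env, req
typing: ill-typed: argument of type Str where Int -> Str is required
ordered: ✗, not simply typable
linear: ✗, fails simple typing
affine: ✗, a type mismatch blocks all five
relevant: ✗, the type mismatch rejects it
unrestricted: ✗, not simply typable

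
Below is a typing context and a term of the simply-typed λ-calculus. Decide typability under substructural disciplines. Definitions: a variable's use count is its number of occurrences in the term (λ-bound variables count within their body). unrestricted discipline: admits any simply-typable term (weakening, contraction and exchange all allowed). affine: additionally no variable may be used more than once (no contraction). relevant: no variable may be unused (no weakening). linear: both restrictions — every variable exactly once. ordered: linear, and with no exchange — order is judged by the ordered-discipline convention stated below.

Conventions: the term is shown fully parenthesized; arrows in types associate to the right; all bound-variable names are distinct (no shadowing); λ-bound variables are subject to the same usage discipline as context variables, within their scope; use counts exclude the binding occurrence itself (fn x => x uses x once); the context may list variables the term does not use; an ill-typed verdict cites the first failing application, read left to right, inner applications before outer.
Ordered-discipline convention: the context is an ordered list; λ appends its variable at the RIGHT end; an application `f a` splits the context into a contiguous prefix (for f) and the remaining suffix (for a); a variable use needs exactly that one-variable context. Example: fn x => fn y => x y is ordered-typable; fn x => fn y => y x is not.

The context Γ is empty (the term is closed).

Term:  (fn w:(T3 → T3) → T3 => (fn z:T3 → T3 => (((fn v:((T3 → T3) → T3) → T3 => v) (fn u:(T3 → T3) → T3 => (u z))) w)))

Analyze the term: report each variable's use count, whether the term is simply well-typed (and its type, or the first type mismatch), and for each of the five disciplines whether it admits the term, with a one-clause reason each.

counts: w [bound]: 1×, z [bound]: 1×, v [bound]: 1×, u [bound]: 1×
use order (left to right): v, u, z, w
typing: the term checks, with type ((T3 → T3) → T3) → (T3 → T3) → T3
ordered: ✗, use order v, u, z, w needs exchange
linear: ✓, exactly-once usage across w, z, v, u
affine: ✓, none of w, z, v, u used more than once
relevant: ✓, every one of w, z, v, u appears
unrestricted: ✓, type-checks (((T3 → T3) → T3) → (T3 → T3) → T3) and nothing is barred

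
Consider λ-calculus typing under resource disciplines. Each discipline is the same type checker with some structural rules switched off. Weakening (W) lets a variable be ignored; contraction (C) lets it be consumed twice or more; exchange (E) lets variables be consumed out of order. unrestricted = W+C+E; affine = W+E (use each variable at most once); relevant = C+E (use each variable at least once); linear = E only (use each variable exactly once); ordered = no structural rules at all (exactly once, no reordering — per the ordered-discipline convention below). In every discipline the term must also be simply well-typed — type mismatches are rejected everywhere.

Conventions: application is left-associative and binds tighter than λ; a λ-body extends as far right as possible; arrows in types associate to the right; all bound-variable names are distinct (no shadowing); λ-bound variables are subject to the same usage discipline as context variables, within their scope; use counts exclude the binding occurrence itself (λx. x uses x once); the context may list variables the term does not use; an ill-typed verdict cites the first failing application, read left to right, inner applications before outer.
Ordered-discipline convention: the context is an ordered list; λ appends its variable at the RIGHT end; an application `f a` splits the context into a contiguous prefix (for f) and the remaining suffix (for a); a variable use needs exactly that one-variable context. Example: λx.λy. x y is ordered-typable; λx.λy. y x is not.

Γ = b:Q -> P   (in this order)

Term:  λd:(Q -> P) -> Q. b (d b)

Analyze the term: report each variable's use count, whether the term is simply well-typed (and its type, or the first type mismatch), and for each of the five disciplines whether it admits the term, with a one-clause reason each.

variable uses: b: 2×, d [bound]: 1×
left-to-right use order: b, d, b
typing: well-typed at ((Q -> P) -> Q) -> P
ordered: ✗ — b ×2 used more than once (contraction)
linear: ✗ — b ×2 used more than once (contraction)
affine: ✗ — b ×2 used more than once (contraction)
relevant: ✓ — none of b, d goes unused
unrestricted: ✓ — type-checks (((Q -> P) -> Q) -> P) and nothing is barred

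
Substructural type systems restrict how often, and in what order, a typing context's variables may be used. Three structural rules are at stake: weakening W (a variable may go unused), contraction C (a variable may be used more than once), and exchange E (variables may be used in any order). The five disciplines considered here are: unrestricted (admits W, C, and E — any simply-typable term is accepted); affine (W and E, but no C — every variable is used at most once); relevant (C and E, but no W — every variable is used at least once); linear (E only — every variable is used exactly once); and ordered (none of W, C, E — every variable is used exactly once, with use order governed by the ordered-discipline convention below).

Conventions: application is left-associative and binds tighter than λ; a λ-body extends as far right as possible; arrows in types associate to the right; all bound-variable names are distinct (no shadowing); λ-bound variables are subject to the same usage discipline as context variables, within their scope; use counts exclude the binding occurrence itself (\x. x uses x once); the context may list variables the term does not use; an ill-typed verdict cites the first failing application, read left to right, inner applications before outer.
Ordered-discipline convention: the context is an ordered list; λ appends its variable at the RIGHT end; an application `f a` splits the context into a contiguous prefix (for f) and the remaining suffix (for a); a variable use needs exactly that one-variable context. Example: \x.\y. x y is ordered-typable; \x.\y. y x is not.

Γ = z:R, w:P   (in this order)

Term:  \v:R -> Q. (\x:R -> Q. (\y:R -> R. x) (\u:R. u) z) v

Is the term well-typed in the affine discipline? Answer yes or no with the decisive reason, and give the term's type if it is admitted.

yes — z, w, v, x, y, u: no repeats, contraction unneeded; term : (R -> Q) -> Q
use counts: z=1; w=0; v (bound)=1; x (bound)=1; y (bound)=0; u (bound)=1
use order (left to right): x, u, z, v
typing: well-typed — term : (R -> Q) -> Q
across the five disciplines: ordered ✗ · linear ✗ · affine ✓ · relevant ✗ · unrestricted ✓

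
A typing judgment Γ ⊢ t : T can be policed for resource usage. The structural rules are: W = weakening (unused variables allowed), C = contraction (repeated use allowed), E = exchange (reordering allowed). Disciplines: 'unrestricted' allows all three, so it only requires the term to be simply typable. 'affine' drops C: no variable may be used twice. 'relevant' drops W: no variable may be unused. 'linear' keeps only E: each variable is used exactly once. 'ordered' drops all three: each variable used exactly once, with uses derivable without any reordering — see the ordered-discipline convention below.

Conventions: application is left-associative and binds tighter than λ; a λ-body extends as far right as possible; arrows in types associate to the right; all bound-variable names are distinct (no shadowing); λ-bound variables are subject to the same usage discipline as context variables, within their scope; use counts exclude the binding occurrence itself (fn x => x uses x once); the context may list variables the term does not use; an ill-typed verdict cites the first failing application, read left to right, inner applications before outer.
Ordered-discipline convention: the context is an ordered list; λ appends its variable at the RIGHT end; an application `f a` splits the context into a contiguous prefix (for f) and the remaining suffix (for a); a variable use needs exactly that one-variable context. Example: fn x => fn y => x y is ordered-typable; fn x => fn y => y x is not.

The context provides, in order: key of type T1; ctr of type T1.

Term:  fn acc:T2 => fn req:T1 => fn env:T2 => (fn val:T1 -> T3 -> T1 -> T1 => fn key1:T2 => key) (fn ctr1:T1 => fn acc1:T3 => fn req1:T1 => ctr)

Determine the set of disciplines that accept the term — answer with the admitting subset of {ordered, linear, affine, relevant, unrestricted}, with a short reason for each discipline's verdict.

admitting disciplines: affine, unrestricted
counts: key: 1, ctr: 1, acc (bound): 0, req (bound): 0, env (bound): 0, val (bound): 0, key1 (bound): 0, ctr1 (bound): 0, acc1 (bound): 0, req1 (bound): 0
use order (left to right): key, ctr
typing: well-typed — term : T2 -> T1 -> T2 -> T2 -> T1
ordered: ✗ — unused: acc, req, env, val, key1, ctr1, acc1, req1 — weakening required
linear: ✗ — unused: acc, req, env, val, key1, ctr1, acc1, req1 — weakening required
affine: ✓ — none of key, ctr, acc, req, env, val, key1, ctr1, acc1, req1 used more than once
relevant: ✗ — unused: acc, req, env, val, key1, ctr1, acc1, req1 — weakening required
unrestricted: ✓ — well-typed at T2 -> T1 -> T2 -> T2 -> T1; no restrictions here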